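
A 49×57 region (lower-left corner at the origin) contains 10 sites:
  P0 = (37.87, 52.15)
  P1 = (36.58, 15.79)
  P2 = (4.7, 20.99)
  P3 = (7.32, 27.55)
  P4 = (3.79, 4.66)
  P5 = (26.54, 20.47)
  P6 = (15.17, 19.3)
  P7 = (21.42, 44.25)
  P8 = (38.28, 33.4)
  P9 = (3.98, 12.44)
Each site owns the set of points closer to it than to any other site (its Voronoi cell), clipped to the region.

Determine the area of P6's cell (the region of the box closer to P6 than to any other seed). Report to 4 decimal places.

1. box [0,49]×[0,57]: [(0, 0) (49, 0) (49, 57) (0, 57)]
2. ⊥bis P6·P0 via (26.52,35.725): [(0, 54.0508) (0, 0) (49, 0) (49, 20.1909)]  |A|=1818.9221
3. ⊥bis P6·P1 via (25.875,17.545): [(28.6178, 34.2754) (0, 54.0508) (0, 0) (22.9986, 0)]  |A|=1167.5518
4. ⊥bis P6·P2 via (9.935,20.145): [(28.6178, 34.2754) (13.8617, 44.4721) (6.6833, 0) (22.9986, 0)]  |A|=644.322
5. ⊥bis P6·P3 via (11.245,23.425): [(28.6178, 34.2754) (25.1597, 36.665) (10.3228, 22.5475) (6.6833, 0) (22.9986, 0)]  |A|=506.6562
6. ⊥bis P6·P4 via (9.48,11.98): [(23.2126, 1.3053) (28.6178, 34.2754) (25.1597, 36.665) (10.3228, 22.5475) (8.7133, 12.576)]  |A|=393.3964
7. ⊥bis P6·P5 via (20.855,19.885): [(22.7281, 1.6819) (19.6662, 31.4379) (10.3228, 22.5475) (8.7133, 12.576)]  |A|=231.2636
8. ⊥bis P6·P7 via (18.295,31.775): [(22.7281, 1.6819) (19.6669, 31.4313) (19.6609, 31.4328) (10.3228, 22.5475) (8.7133, 12.576)]  |A|=231.2636
9. ⊥bis P6·P8 via (26.725,26.35): [(22.7281, 1.6819) (19.6669, 31.4313) (19.6609, 31.4328) (10.3228, 22.5475) (8.7133, 12.576)]  |A|=231.2636
10. ⊥bis P6·P9 via (9.575,15.87): [(14.2172, 8.2977) (22.7281, 1.6819) (19.6669, 31.4313) (19.6609, 31.4328) (10.3228, 22.5475) (9.3137, 16.2962)]  |A|=219.7413
11. canonical 6-gon: [(14.2172, 8.2977) (22.7281, 1.6819) (19.6669, 31.4313) (19.6609, 31.4328) (10.3228, 22.5475) (9.3137, 16.2962)]
12. shoelace: 219.7413

Area of P6's cell: 219.7413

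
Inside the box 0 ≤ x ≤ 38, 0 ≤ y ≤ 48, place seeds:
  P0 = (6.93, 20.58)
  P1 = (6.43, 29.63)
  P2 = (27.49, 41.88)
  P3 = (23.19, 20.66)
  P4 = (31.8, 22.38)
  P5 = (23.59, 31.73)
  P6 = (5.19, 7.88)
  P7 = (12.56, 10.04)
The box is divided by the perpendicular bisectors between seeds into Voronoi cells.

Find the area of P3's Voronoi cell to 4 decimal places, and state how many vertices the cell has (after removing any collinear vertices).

Area of P3's cell: 207.0992 (5 vertices)

1. box [0,38]×[0,48]: [(0, 0) (38, 0) (38, 48) (0, 48)]
2. ⊥bis P3·P0 via (15.06,20.62): [(15.1615, 0) (38, 0) (38, 48) (14.9253, 48)]  |A|=1101.9182
3. ⊥bis P3·P1 via (14.81,25.145): [(15.0357, 25.5666) (15.1615, 0) (38, 0) (38, 48) (27.0421, 48)]  |A|=966.0083
4. ⊥bis P3·P2 via (25.34,31.27): [(18.7977, 32.5957) (15.0357, 25.5666) (15.1615, 0) (38, 0) (38, 28.7046)]  |A|=696.3502
5. ⊥bis P3·P4 via (27.495,21.52): [(25.556, 31.2262) (18.7977, 32.5957) (15.0357, 25.5666) (15.1615, 0) (31.794, 0)]  |A|=420.8554
6. ⊥bis P3·P5 via (23.39,26.195): [(26.5841, 26.0796) (15.5241, 26.4792) (15.0357, 25.5666) (15.1615, 0) (31.794, 0)]  |A|=369.6894
7. ⊥bis P3·P6 via (14.19,14.27): [(26.5841, 26.0796) (15.5241, 26.4792) (15.0357, 25.5666) (15.0975, 12.9918) (24.3217, 0) (31.794, 0)]  |A|=310.1854
8. ⊥bis P3·P7 via (17.875,15.35): [(31.44, 1.7723) (26.5841, 26.0796) (15.5241, 26.4792) (15.0357, 25.5666) (15.0721, 18.1555)]  |A|=207.0992
9. canonical 5-gon: [(31.44, 1.7723) (26.5841, 26.0796) (15.5241, 26.4792) (15.0357, 25.5666) (15.0721, 18.1555)]
10. shoelace: 207.0992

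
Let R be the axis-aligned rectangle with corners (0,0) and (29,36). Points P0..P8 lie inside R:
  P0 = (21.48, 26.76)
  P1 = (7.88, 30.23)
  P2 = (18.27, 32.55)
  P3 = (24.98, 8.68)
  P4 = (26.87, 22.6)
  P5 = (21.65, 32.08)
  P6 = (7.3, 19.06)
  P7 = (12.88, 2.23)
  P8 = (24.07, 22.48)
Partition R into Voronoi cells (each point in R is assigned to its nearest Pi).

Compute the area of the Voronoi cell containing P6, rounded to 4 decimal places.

Area of P6's cell: 231.5676

1. box [0,29]×[0,36]: [(0, 0) (29, 0) (29, 36) (0, 36)]
2. ⊥bis P6·P0 via (14.39,22.91): [(0, 0) (26.8306, 0) (7.2819, 36) (0, 36)]  |A|=614.0239
3. ⊥bis P6·P1 via (7.59,24.645): [(0, 25.0391) (0, 0) (26.8306, 0) (13.6178, 24.332)]  |A|=496.9097
4. ⊥bis P6·P2 via (12.785,25.805): [(0, 25.0391) (0, 0) (26.8306, 0) (13.6178, 24.332)]  |A|=496.9097
5. ⊥bis P6·P3 via (16.14,13.87): [(0, 25.0391) (0, 0) (7.9969, 0) (17.7811, 16.6652) (13.6178, 24.332)]  |A|=339.9764
6. ⊥bis P6·P4 via (17.085,20.83): [(0, 25.0391) (0, 0) (7.9969, 0) (17.7811, 16.6652) (13.6178, 24.332)]  |A|=339.9764
7. ⊥bis P6·P5 via (14.475,25.57): [(0, 25.0391) (0, 0) (7.9969, 0) (17.7811, 16.6652) (13.6178, 24.332)]  |A|=339.9764
8. ⊥bis P6·P7 via (10.09,10.645): [(0, 25.0391) (0, 7.2997) (15.2513, 12.3562) (17.7811, 16.6652) (13.6178, 24.332)]  |A|=234.9064
9. ⊥bis P6·P8 via (15.685,20.77): [(0, 25.0391) (0, 7.2997) (15.2513, 12.3562) (16.8467, 15.0737) (15.765, 20.3779) (13.6178, 24.332)]  |A|=231.5676
10. canonical 6-gon: [(0, 25.0391) (0, 7.2997) (15.2513, 12.3562) (16.8467, 15.0737) (15.765, 20.3779) (13.6178, 24.332)]
11. shoelace: 231.5676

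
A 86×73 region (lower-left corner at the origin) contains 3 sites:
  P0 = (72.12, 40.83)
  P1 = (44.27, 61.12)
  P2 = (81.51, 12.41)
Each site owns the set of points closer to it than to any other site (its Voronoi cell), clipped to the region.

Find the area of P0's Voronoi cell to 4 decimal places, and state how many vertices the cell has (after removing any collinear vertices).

1. box [0,86]×[0,73]: [(0, 0) (86, 0) (86, 73) (0, 73)]
2. ⊥bis P0·P1 via (58.195,50.975): [(21.0574, 0) (86, 0) (86, 73) (74.2412, 73)]  |A|=2799.6011
3. ⊥bis P0·P2 via (76.815,26.62): [(28.9231, 10.7965) (86, 29.6547) (86, 73) (74.2412, 73)]  |A|=1602.7257
4. canonical 4-gon: [(28.9231, 10.7965) (86, 29.6547) (86, 73) (74.2412, 73)]
5. shoelace: 1602.7257

Area of P0's cell: 1602.7257 (4 vertices)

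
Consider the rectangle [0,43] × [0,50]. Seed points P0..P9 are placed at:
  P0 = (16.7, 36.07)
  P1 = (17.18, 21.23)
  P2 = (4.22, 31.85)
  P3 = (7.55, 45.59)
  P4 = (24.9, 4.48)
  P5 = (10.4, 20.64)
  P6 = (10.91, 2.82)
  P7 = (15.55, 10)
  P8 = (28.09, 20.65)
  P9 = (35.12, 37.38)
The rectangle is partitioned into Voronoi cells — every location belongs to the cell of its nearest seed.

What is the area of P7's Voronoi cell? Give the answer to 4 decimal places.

Area of P7's cell: 124.5513

1. box [0,43]×[0,50]: [(0, 0) (43, 0) (43, 50) (0, 50)]
2. ⊥bis P7·P0 via (16.125,23.035): [(0, 23.7463) (0, 0) (43, 0) (43, 21.8495)]  |A|=980.3096
3. ⊥bis P7·P1 via (16.365,15.615): [(0, 17.9903) (0, 0) (43, 0) (43, 11.749)]  |A|=639.3958
4. ⊥bis P7·P2 via (9.885,20.925): [(3.3014, 17.5111) (0, 15.7993) (0, 0) (43, 0) (43, 11.749)]  |A|=635.7791
5. ⊥bis P7·P3 via (11.55,27.795): [(3.3014, 17.5111) (0, 15.7993) (0, 0) (43, 0) (43, 11.749)]  |A|=635.7791
6. ⊥bis P7·P4 via (20.225,7.24): [(24.4745, 14.4379) (3.3014, 17.5111) (0, 15.7993) (0, 0) (15.9507, 0)]  |A|=331.6827
7. ⊥bis P7·P5 via (12.975,15.32): [(24.4745, 14.4379) (14.2259, 15.9255) (0, 9.0398) (0, 0) (15.9507, 0)]  |A|=271.6347
8. ⊥bis P7·P6 via (13.23,6.41): [(17.9386, 3.3671) (24.4745, 14.4379) (14.2259, 15.9255) (5.2377, 11.575)]  |A|=126.1057
9. ⊥bis P7·P8 via (21.82,15.325): [(17.9386, 3.3671) (23.6949, 13.1174) (22.3061, 14.7527) (14.2259, 15.9255) (5.2377, 11.575)]  |A|=124.5513
10. ⊥bis P7·P9 via (25.335,23.69): [(17.9386, 3.3671) (23.6949, 13.1174) (22.3061, 14.7527) (14.2259, 15.9255) (5.2377, 11.575)]  |A|=124.5513
11. canonical 5-gon: [(17.9386, 3.3671) (23.6949, 13.1174) (22.3061, 14.7527) (14.2259, 15.9255) (5.2377, 11.575)]
12. shoelace: 124.5513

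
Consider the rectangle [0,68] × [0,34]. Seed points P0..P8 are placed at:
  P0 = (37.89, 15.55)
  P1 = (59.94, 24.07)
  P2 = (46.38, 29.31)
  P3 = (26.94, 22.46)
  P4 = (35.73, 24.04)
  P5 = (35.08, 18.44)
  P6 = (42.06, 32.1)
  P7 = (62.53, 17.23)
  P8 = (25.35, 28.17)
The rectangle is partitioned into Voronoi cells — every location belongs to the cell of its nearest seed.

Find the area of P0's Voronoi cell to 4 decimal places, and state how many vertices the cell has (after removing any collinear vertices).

Area of P0's cell: 425.2728 (7 vertices)

1. box [0,68]×[0,34]: [(0, 0) (68, 0) (68, 34) (0, 34)]
2. ⊥bis P0·P1 via (48.915,19.81): [(0, 0) (56.5695, 0) (43.4321, 34) (0, 34)]  |A|=1700.0261
3. ⊥bis P0·P2 via (42.135,22.43): [(0, 0) (56.5695, 0) (49.7081, 17.7573) (23.3832, 34) (0, 34)]  |A|=1537.2022
4. ⊥bis P0·P3 via (32.415,19.005): [(20.4219, 0) (56.5695, 0) (49.7081, 17.7573) (36.6946, 25.7867)]  |A|=554.0607
5. ⊥bis P0·P4 via (36.81,19.795): [(32.1683, 18.6141) (20.4219, 0) (56.5695, 0) (49.7081, 17.7573) (43.6041, 21.5235)]  |A|=519.6326
6. ⊥bis P0·P5 via (36.485,16.995): [(40.2701, 20.6753) (22.6699, 3.5623) (20.4219, 0) (56.5695, 0) (49.7081, 17.7573) (43.6041, 21.5235)]  |A|=468.4488
7. ⊥bis P0·P6 via (39.975,23.825): [(40.2701, 20.6753) (22.6699, 3.5623) (20.4219, 0) (56.5695, 0) (49.7081, 17.7573) (43.6041, 21.5235)]  |A|=468.4488
8. ⊥bis P0·P7 via (50.21,16.39): [(40.2701, 20.6753) (22.6699, 3.5623) (20.4219, 0) (51.3275, 0) (50.2043, 16.4732) (49.7081, 17.7573) (43.6041, 21.5235)]  |A|=425.2728
9. ⊥bis P0·P8 via (31.62,21.86): [(40.2701, 20.6753) (22.6699, 3.5623) (20.4219, 0) (51.3275, 0) (50.2043, 16.4732) (49.7081, 17.7573) (43.6041, 21.5235)]  |A|=425.2728
10. canonical 7-gon: [(40.2701, 20.6753) (22.6699, 3.5623) (20.4219, 0) (51.3275, 0) (50.2043, 16.4732) (49.7081, 17.7573) (43.6041, 21.5235)]
11. shoelace: 425.2728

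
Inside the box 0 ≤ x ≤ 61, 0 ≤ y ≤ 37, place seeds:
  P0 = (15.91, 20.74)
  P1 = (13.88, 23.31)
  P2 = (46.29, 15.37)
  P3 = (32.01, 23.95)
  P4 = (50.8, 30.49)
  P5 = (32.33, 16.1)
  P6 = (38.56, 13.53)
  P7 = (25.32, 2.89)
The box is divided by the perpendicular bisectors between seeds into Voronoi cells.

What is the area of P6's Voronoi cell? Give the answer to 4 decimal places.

Area of P6's cell: 169.6211

1. box [0,61]×[0,37]: [(0, 0) (61, 0) (61, 37) (0, 37)]
2. ⊥bis P6·P0 via (27.235,17.135): [(21.7805, 0) (61, 0) (61, 37) (33.5585, 37)]  |A|=1233.2281
3. ⊥bis P6·P1 via (26.22,18.42): [(33.4594, 36.6887) (21.7805, 0) (61, 0) (61, 37) (33.5827, 37)]  |A|=1233.2244
4. ⊥bis P6·P2 via (42.425,14.45): [(33.4594, 36.6887) (21.7805, 0) (45.8646, 0) (37.0573, 37) (33.5827, 37)]  |A|=510.28
5. ⊥bis P6·P3 via (35.285,18.74): [(25.86, 12.8155) (21.7805, 0) (45.8646, 0) (40.6074, 22.0857)]  |A|=341.5452
6. ⊥bis P6·P4 via (44.68,22.01): [(25.86, 12.8155) (21.7805, 0) (45.8646, 0) (40.6074, 22.0857)]  |A|=341.5452
7. ⊥bis P6·P5 via (35.445,14.815): [(37.687, 20.2499) (29.3335, 0) (45.8646, 0) (40.6074, 22.0857)]  |A|=204.4518
8. ⊥bis P6·P7 via (31.94,8.21): [(37.687, 20.2499) (32.4556, 7.5684) (38.5378, 0) (45.8646, 0) (40.6074, 22.0857)]  |A|=169.6211
9. canonical 5-gon: [(37.687, 20.2499) (32.4556, 7.5684) (38.5378, 0) (45.8646, 0) (40.6074, 22.0857)]
10. shoelace: 169.6211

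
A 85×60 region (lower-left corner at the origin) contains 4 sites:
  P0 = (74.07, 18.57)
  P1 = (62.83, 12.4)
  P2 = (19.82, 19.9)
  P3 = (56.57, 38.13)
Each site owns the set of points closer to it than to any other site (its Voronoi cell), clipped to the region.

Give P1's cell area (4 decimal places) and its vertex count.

Area of P1's cell: 705.8044 (4 vertices)

1. box [0,85]×[0,60]: [(0, 0) (85, 0) (85, 60) (0, 60)]
2. ⊥bis P1·P0 via (68.45,15.485): [(0, 0) (76.9502, 0) (44.0143, 60) (0, 60)]  |A|=3628.9348
3. ⊥bis P1·P2 via (41.325,16.15): [(38.5088, 0) (76.9502, 0) (47.7764, 53.1465)]  |A|=1021.5137
4. ⊥bis P1·P3 via (59.7,25.265): [(42.1708, 21.0002) (38.5088, 0) (76.9502, 0) (62.683, 25.9908)]  |A|=705.8044
5. canonical 4-gon: [(42.1708, 21.0002) (38.5088, 0) (76.9502, 0) (62.683, 25.9908)]
6. shoelace: 705.8044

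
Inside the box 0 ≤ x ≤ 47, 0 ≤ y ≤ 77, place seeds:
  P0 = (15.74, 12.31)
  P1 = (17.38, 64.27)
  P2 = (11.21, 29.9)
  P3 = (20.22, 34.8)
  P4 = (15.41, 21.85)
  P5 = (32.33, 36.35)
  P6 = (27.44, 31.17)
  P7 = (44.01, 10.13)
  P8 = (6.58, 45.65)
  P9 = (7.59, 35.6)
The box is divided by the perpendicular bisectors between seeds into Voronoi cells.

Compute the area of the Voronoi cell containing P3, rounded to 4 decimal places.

Area of P3's cell: 185.0696

1. box [0,47]×[0,77]: [(0, 0) (47, 0) (47, 77) (0, 77)]
2. ⊥bis P3·P0 via (17.98,23.555): [(0, 27.1366) (47, 17.7742) (47, 77) (0, 77)]  |A|=2563.5954
3. ⊥bis P3·P1 via (18.8,49.535): [(0, 47.7233) (0, 27.1366) (47, 17.7742) (47, 52.2526)]  |A|=1294.0283
4. ⊥bis P3·P2 via (15.715,32.35): [(6.9882, 48.3967) (20.804, 22.9925) (47, 17.7742) (47, 52.2526)]  |A|=986.4694
5. ⊥bis P3·P4 via (17.815,28.325): [(6.9882, 48.3967) (17.9265, 28.2836) (45.3199, 18.1089) (47, 17.7742) (47, 52.2526)]  |A|=928.6373
6. ⊥bis P3·P5 via (26.275,35.575): [(24.4189, 50.0765) (6.9882, 48.3967) (17.9265, 28.2836) (27.6715, 24.664)]  |A|=302.4168
7. ⊥bis P3·P6 via (23.83,32.985): [(26.0431, 37.3868) (24.4189, 50.0765) (6.9882, 48.3967) (17.9265, 28.2836) (20.9093, 27.1757)]  |A|=261.4443
8. ⊥bis P3·P7 via (32.115,22.465): [(26.0431, 37.3868) (24.4189, 50.0765) (6.9882, 48.3967) (17.9265, 28.2836) (20.9093, 27.1757)]  |A|=261.4443
9. ⊥bis P3·P8 via (13.4,40.225): [(26.0431, 37.3868) (24.4189, 50.0765) (20.9722, 49.7443) (12.2313, 38.7558) (17.9265, 28.2836) (20.9093, 27.1757)]  |A|=190.5017
10. ⊥bis P3·P9 via (13.905,35.2): [(26.0431, 37.3868) (24.4189, 50.0765) (20.9722, 49.7443) (14.2945, 41.3495) (13.9321, 35.6283) (17.9265, 28.2836) (20.9093, 27.1757)]  |A|=185.0696
11. canonical 7-gon: [(26.0431, 37.3868) (24.4189, 50.0765) (20.9722, 49.7443) (14.2945, 41.3495) (13.9321, 35.6283) (17.9265, 28.2836) (20.9093, 27.1757)]
12. shoelace: 185.0696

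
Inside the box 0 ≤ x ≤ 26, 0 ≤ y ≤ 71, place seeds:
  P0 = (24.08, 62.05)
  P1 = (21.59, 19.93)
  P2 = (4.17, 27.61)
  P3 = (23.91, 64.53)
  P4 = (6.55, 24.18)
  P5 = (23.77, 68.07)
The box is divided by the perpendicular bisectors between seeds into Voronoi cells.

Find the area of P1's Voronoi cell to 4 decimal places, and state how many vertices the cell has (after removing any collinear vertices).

1. box [0,26]×[0,71]: [(0, 0) (26, 0) (26, 71) (0, 71)]
2. ⊥bis P1·P0 via (22.835,40.99): [(0, 42.3399) (0, 0) (26, 0) (26, 40.8029)]  |A|=1080.8568
3. ⊥bis P1·P2 via (12.88,23.77): [(20.5319, 41.1262) (2.4005, 0) (26, 0) (26, 40.8029)]  |A|=596.8373
4. ⊥bis P1·P3 via (22.75,42.23): [(20.5319, 41.1262) (2.4005, 0) (26, 0) (26, 40.8029)]  |A|=596.8373
5. ⊥bis P1·P4 via (14.07,22.055): [(20.5319, 41.1262) (17.5441, 34.3493) (7.8377, 0) (26, 0) (26, 40.8029)]  |A|=503.4546
6. ⊥bis P1·P5 via (22.68,44): [(20.5319, 41.1262) (17.5441, 34.3493) (7.8377, 0) (26, 0) (26, 40.8029)]  |A|=503.4546
7. canonical 5-gon: [(20.5319, 41.1262) (17.5441, 34.3493) (7.8377, 0) (26, 0) (26, 40.8029)]
8. shoelace: 503.4546

Area of P1's cell: 503.4546 (5 vertices)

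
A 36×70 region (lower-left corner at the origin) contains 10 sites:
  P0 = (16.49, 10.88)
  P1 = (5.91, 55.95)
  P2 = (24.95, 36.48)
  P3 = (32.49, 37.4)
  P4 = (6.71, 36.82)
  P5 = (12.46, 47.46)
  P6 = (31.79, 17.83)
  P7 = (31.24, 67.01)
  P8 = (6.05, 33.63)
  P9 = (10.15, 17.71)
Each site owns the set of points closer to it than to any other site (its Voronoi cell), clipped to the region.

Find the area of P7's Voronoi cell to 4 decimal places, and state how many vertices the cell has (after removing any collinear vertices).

Area of P7's cell: 290.7784 (5 vertices)

1. box [0,36]×[0,70]: [(0, 0) (36, 0) (36, 70) (0, 70)]
2. ⊥bis P7·P0 via (23.865,38.945): [(0, 45.2163) (36, 35.7561) (36, 70) (0, 70)]  |A|=1062.496
3. ⊥bis P7·P1 via (18.575,61.48): [(29.0043, 37.5945) (36, 35.7561) (36, 70) (14.8549, 70)]  |A|=462.3898
4. ⊥bis P7·P2 via (28.095,51.745): [(22.3048, 52.9379) (36, 50.1164) (36, 70) (14.8549, 70)]  |A|=316.5453
5. ⊥bis P7·P3 via (31.865,52.205): [(22.3048, 52.9379) (26.8831, 51.9947) (36, 52.3796) (36, 70) (14.8549, 70)]  |A|=306.2286
6. ⊥bis P7·P4 via (18.975,51.915): [(22.3048, 52.9379) (26.8831, 51.9947) (36, 52.3796) (36, 70) (14.8549, 70)]  |A|=306.2286
7. ⊥bis P7·P5 via (21.85,57.235): [(19.4015, 59.587) (27.2874, 52.0118) (36, 52.3796) (36, 70) (14.8549, 70)]  |A|=290.7784
8. ⊥bis P7·P6 via (31.515,42.42): [(19.4015, 59.587) (27.2874, 52.0118) (36, 52.3796) (36, 70) (14.8549, 70)]  |A|=290.7784
9. ⊥bis P7·P8 via (18.645,50.32): [(19.4015, 59.587) (27.2874, 52.0118) (36, 52.3796) (36, 70) (14.8549, 70)]  |A|=290.7784
10. ⊥bis P7·P9 via (20.695,42.36): [(19.4015, 59.587) (27.2874, 52.0118) (36, 52.3796) (36, 70) (14.8549, 70)]  |A|=290.7784
11. canonical 5-gon: [(19.4015, 59.587) (27.2874, 52.0118) (36, 52.3796) (36, 70) (14.8549, 70)]
12. shoelace: 290.7784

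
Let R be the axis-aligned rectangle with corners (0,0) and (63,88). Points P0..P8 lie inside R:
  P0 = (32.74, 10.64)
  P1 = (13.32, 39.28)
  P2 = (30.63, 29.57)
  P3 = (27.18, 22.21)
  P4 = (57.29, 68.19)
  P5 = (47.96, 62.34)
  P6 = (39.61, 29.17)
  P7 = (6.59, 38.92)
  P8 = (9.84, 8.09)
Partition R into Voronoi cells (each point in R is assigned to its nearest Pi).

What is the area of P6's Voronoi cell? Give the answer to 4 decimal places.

Area of P6's cell: 808.3227

1. box [0,63]×[0,88]: [(0, 0) (63, 0) (63, 88) (0, 88)]
2. ⊥bis P6·P0 via (36.175,19.905): [(0, 33.3169) (63, 9.9596) (63, 88) (0, 88)]  |A|=4180.7898
3. ⊥bis P6·P1 via (26.465,34.225): [(22.857, 24.8427) (63, 9.9596) (63, 88) (47.1445, 88)]  |A|=2067.0831
4. ⊥bis P6·P2 via (35.12,29.37): [(36.4984, 60.3159) (34.7224, 20.4436) (63, 9.9596) (63, 88) (47.1445, 88)]  |A|=1826.6253
5. ⊥bis P6·P3 via (33.395,25.69): [(36.4984, 60.3159) (34.841, 23.1075) (36.7545, 19.6901) (63, 9.9596) (63, 88) (47.1445, 88)]  |A|=1823.8739
6. ⊥bis P6·P4 via (48.45,48.68): [(36.2268, 54.2183) (34.841, 23.1075) (36.7545, 19.6901) (63, 9.9596) (63, 42.0874)]  |A|=912.7507
7. ⊥bis P6·P5 via (43.785,45.755): [(35.9378, 47.7304) (34.841, 23.1075) (36.7545, 19.6901) (63, 9.9596) (63, 40.9179)]  |A|=808.3227
8. ⊥bis P6·P7 via (23.1,34.045): [(35.9378, 47.7304) (34.841, 23.1075) (36.7545, 19.6901) (63, 9.9596) (63, 40.9179)]  |A|=808.3227
9. ⊥bis P6·P8 via (24.725,18.63): [(35.9378, 47.7304) (34.841, 23.1075) (36.7545, 19.6901) (63, 9.9596) (63, 40.9179)]  |A|=808.3227
10. canonical 5-gon: [(35.9378, 47.7304) (34.841, 23.1075) (36.7545, 19.6901) (63, 9.9596) (63, 40.9179)]
11. shoelace: 808.3227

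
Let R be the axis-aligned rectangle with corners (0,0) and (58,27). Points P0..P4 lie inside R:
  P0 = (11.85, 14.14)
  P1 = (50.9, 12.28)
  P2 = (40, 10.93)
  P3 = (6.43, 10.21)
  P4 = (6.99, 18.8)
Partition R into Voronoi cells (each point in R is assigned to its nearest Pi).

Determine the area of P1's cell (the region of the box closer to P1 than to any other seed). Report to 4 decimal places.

1. box [0,58]×[0,27]: [(0, 0) (58, 0) (58, 27) (0, 27)]
2. ⊥bis P1·P0 via (31.375,13.21): [(30.7458, 0) (58, 0) (58, 27) (32.0318, 27)]  |A|=718.502
3. ⊥bis P1·P2 via (45.45,11.605): [(46.8873, 0) (58, 0) (58, 27) (43.5433, 27)]  |A|=345.1869
4. ⊥bis P1·P3 via (28.665,11.245): [(46.8873, 0) (58, 0) (58, 27) (43.5433, 27)]  |A|=345.1869
5. ⊥bis P1·P4 via (28.945,15.54): [(46.8873, 0) (58, 0) (58, 27) (43.5433, 27)]  |A|=345.1869
6. canonical 4-gon: [(46.8873, 0) (58, 0) (58, 27) (43.5433, 27)]
7. shoelace: 345.1869

Area of P1's cell: 345.1869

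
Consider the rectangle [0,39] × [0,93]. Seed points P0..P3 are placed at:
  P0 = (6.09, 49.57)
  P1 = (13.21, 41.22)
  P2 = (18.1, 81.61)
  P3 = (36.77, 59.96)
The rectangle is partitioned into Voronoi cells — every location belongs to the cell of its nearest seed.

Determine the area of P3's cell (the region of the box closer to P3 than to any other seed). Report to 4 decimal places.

1. box [0,39]×[0,93]: [(0, 0) (39, 0) (39, 93) (0, 93)]
2. ⊥bis P3·P0 via (21.43,54.765): [(39, 2.8836) (39, 93) (8.4814, 93)]  |A|=1375.1109
3. ⊥bis P3·P1 via (24.99,50.59): [(21.2527, 55.2886) (39, 32.9766) (39, 93) (8.4814, 93)]  |A|=1108.0764
4. ⊥bis P3·P2 via (27.435,70.785): [(18.5883, 63.156) (21.2527, 55.2886) (39, 32.9766) (39, 80.7581)]  |A|=527.7404
5. canonical 4-gon: [(18.5883, 63.156) (21.2527, 55.2886) (39, 32.9766) (39, 80.7581)]
6. shoelace: 527.7404

Area of P3's cell: 527.7404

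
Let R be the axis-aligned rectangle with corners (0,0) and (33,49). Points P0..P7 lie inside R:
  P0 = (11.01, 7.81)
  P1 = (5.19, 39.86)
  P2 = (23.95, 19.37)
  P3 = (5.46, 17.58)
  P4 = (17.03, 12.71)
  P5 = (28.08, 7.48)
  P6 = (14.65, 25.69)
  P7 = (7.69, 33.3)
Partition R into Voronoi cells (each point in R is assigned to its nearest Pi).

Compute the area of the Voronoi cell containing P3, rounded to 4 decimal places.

Area of P3's cell: 154.9677

1. box [0,33]×[0,49]: [(0, 0) (33, 0) (33, 49) (0, 49)]
2. ⊥bis P3·P0 via (8.235,12.695): [(0, 8.017) (33, 26.7631) (33, 49) (0, 49)]  |A|=1043.128
3. ⊥bis P3·P1 via (5.325,28.72): [(0, 28.6555) (0, 8.017) (33, 26.7631) (33, 29.0554)]  |A|=378.357
4. ⊥bis P3·P2 via (14.705,18.475): [(13.7034, 28.8215) (0, 28.6555) (0, 8.017) (14.8981, 16.4801)]  |A|=238.3962
5. ⊥bis P3·P4 via (11.245,15.145): [(14.3201, 22.4508) (13.7034, 28.8215) (0, 28.6555) (0, 8.017) (10.8356, 14.1723)]  |A|=225.6012
6. ⊥bis P3·P5 via (16.77,12.53): [(14.3201, 22.4508) (13.7034, 28.8215) (0, 28.6555) (0, 8.017) (10.8356, 14.1723)]  |A|=225.6012
7. ⊥bis P3·P6 via (10.055,21.635): [(12.7103, 18.6261) (3.8187, 28.7017) (0, 28.6555) (0, 8.017) (10.8356, 14.1723)]  |A|=168.9644
8. ⊥bis P3·P7 via (6.575,25.44): [(12.7103, 18.6261) (6.7146, 25.4202) (0, 26.3727) (0, 8.017) (10.8356, 14.1723)]  |A|=154.9677
9. canonical 5-gon: [(12.7103, 18.6261) (6.7146, 25.4202) (0, 26.3727) (0, 8.017) (10.8356, 14.1723)]
10. shoelace: 154.9677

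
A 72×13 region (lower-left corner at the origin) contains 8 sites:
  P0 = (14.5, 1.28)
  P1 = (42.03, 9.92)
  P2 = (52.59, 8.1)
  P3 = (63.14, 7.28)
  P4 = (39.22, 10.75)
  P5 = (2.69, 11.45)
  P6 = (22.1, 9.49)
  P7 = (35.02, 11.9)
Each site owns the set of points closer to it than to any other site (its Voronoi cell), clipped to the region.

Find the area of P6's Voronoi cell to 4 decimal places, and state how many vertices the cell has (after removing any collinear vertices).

Area of P6's cell: 156.4007 (5 vertices)

1. box [0,72]×[0,13]: [(0, 0) (72, 0) (72, 13) (0, 13)]
2. ⊥bis P6·P0 via (18.3,5.385): [(24.1172, 0) (72, 0) (72, 13) (10.0738, 13)]  |A|=713.7584
3. ⊥bis P6·P1 via (32.065,9.705): [(24.1172, 0) (32.2744, 0) (31.9939, 13) (10.0738, 13)]  |A|=195.5024
4. ⊥bis P6·P2 via (37.345,8.795): [(24.1172, 0) (32.2744, 0) (31.9939, 13) (10.0738, 13)]  |A|=195.5024
5. ⊥bis P6·P3 via (42.62,8.385): [(24.1172, 0) (32.2744, 0) (31.9939, 13) (10.0738, 13)]  |A|=195.5024
6. ⊥bis P6·P4 via (30.66,10.12): [(24.1172, 0) (31.4048, 0) (30.448, 13) (10.0738, 13)]  |A|=179.8019
7. ⊥bis P6·P5 via (12.395,10.47): [(12.4302, 10.8187) (24.1172, 0) (31.4048, 0) (30.448, 13) (12.6505, 13)]  |A|=176.9916
8. ⊥bis P6·P7 via (28.56,10.695): [(12.4302, 10.8187) (24.1172, 0) (30.555, 0) (28.13, 13) (12.6505, 13)]  |A|=156.4007
9. canonical 5-gon: [(12.4302, 10.8187) (24.1172, 0) (30.555, 0) (28.13, 13) (12.6505, 13)]
10. shoelace: 156.4007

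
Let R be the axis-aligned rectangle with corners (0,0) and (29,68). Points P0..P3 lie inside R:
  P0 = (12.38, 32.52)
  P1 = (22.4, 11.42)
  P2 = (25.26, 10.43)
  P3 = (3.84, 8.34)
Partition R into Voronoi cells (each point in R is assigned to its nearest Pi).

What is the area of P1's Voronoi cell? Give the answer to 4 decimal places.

Area of P1's cell: 260.4990

1. box [0,29]×[0,68]: [(0, 0) (29, 0) (29, 68) (0, 68)]
2. ⊥bis P1·P0 via (17.39,21.97): [(0, 13.7118) (0, 0) (29, 0) (29, 27.4834)]  |A|=597.3302
3. ⊥bis P1·P2 via (23.83,10.925): [(0, 13.7118) (0, 0) (20.0483, 0) (29, 25.8606) (29, 27.4834)]  |A|=481.5818
4. ⊥bis P1·P3 via (13.12,9.88): [(11.5722, 19.2072) (14.7596, 0) (20.0483, 0) (29, 25.8606) (29, 27.4834)]  |A|=260.499
5. canonical 5-gon: [(11.5722, 19.2072) (14.7596, 0) (20.0483, 0) (29, 25.8606) (29, 27.4834)]
6. shoelace: 260.499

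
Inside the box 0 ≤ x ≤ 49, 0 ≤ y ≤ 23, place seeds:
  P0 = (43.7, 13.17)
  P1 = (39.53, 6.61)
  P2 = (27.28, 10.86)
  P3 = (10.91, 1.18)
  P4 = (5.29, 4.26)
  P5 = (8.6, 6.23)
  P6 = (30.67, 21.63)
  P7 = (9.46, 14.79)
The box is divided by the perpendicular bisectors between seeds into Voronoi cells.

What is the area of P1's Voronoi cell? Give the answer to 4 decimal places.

1. box [0,49]×[0,23]: [(0, 0) (49, 0) (49, 23) (0, 23)]
2. ⊥bis P1·P0 via (41.615,9.89): [(0, 0) (49, 0) (49, 5.1956) (20.9911, 23) (0, 23)]  |A|=877.6589
3. ⊥bis P1·P2 via (33.405,8.735): [(30.3745, 0) (49, 0) (49, 5.1956) (35.2168, 13.9572)]  |A|=165.7855
4. ⊥bis P1·P3 via (25.22,3.895): [(30.3745, 0) (49, 0) (49, 5.1956) (35.2168, 13.9572)]  |A|=165.7855
5. ⊥bis P1·P4 via (22.41,5.435): [(30.3745, 0) (49, 0) (49, 5.1956) (35.2168, 13.9572)]  |A|=165.7855
6. ⊥bis P1·P5 via (24.065,6.42): [(30.3745, 0) (49, 0) (49, 5.1956) (35.2168, 13.9572)]  |A|=165.7855
7. ⊥bis P1·P6 via (35.1,14.12): [(30.3745, 0) (49, 0) (49, 5.1956) (35.2168, 13.9572)]  |A|=165.7855
8. ⊥bis P1·P7 via (24.495,10.7): [(30.3745, 0) (49, 0) (49, 5.1956) (35.2168, 13.9572)]  |A|=165.7855
9. canonical 4-gon: [(30.3745, 0) (49, 0) (49, 5.1956) (35.2168, 13.9572)]
10. shoelace: 165.7855

Area of P1's cell: 165.7855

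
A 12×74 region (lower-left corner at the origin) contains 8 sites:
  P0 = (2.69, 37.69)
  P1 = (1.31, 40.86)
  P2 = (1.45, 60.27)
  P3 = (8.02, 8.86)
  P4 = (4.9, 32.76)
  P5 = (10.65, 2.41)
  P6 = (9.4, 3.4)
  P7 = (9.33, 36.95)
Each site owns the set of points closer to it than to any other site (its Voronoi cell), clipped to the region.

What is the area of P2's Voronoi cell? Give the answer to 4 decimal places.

Area of P2's cell: 281.4371

1. box [0,12]×[0,74]: [(0, 0) (12, 0) (12, 74) (0, 74)]
2. ⊥bis P2·P0 via (2.07,48.98): [(0, 48.8663) (12, 49.5253) (12, 74) (0, 74)]  |A|=297.6502
3. ⊥bis P2·P1 via (1.38,50.565): [(0, 50.575) (12, 50.4884) (12, 74) (0, 74)]  |A|=281.6199
4. ⊥bis P2·P3 via (4.735,34.565): [(0, 50.575) (12, 50.4884) (12, 74) (0, 74)]  |A|=281.6199
5. ⊥bis P2·P4 via (3.175,46.515): [(0, 50.575) (12, 50.4884) (12, 74) (0, 74)]  |A|=281.6199
6. ⊥bis P2·P5 via (6.05,31.34): [(0, 50.575) (12, 50.4884) (12, 74) (0, 74)]  |A|=281.6199
7. ⊥bis P2·P6 via (5.425,31.835): [(0, 50.575) (12, 50.4884) (12, 74) (0, 74)]  |A|=281.6199
8. ⊥bis P2·P7 via (5.39,48.61): [(0, 50.575) (10.9709, 50.4958) (12, 50.8436) (12, 74) (0, 74)]  |A|=281.4371
9. canonical 5-gon: [(0, 50.575) (10.9709, 50.4958) (12, 50.8436) (12, 74) (0, 74)]
10. shoelace: 281.4371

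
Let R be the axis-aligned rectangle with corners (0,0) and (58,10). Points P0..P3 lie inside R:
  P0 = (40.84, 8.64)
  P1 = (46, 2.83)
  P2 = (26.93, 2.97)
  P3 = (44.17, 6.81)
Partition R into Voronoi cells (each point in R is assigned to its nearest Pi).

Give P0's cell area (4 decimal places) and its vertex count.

Area of P0's cell: 66.4839 (5 vertices)

1. box [0,58]×[0,10]: [(0, 0) (58, 0) (58, 10) (0, 10)]
2. ⊥bis P0·P1 via (43.42,5.735): [(0, 0) (36.9626, 0) (48.2223, 10) (0, 10)]  |A|=425.9241
3. ⊥bis P0·P2 via (33.885,5.805): [(36.2512, 0) (36.9626, 0) (48.2223, 10) (32.175, 10)]  |A|=83.7928
4. ⊥bis P0·P3 via (42.505,7.725): [(36.2512, 0) (36.9626, 0) (39.4964, 2.2504) (43.7552, 10) (32.175, 10)]  |A|=66.4839
5. canonical 5-gon: [(36.2512, 0) (36.9626, 0) (39.4964, 2.2504) (43.7552, 10) (32.175, 10)]
6. shoelace: 66.4839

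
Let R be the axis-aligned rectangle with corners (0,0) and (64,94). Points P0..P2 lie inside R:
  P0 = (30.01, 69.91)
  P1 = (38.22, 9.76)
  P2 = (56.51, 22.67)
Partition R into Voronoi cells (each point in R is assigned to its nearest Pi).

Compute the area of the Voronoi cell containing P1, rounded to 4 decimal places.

Area of P1's cell: 1703.9816

1. box [0,64]×[0,94]: [(0, 0) (64, 0) (64, 94) (0, 94)]
2. ⊥bis P1·P0 via (34.115,39.835): [(0, 35.1786) (0, 0) (64, 0) (64, 43.9141)]  |A|=2530.9644
3. ⊥bis P1·P2 via (47.365,16.215): [(30.9935, 39.4089) (0, 35.1786) (0, 0) (58.8104, 0)]  |A|=1703.9816
4. canonical 4-gon: [(30.9935, 39.4089) (0, 35.1786) (0, 0) (58.8104, 0)]
5. shoelace: 1703.9816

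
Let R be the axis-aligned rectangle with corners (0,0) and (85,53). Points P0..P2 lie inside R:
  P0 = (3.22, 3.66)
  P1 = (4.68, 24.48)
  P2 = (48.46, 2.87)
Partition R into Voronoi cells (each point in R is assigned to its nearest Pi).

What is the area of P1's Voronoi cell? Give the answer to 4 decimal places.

Area of P1's cell: 1433.0934

1. box [0,85]×[0,53]: [(0, 0) (85, 0) (85, 53) (0, 53)]
2. ⊥bis P1·P0 via (3.95,14.07): [(0, 14.347) (85, 8.3864) (85, 53) (0, 53)]  |A|=3538.8317
3. ⊥bis P1·P2 via (26.57,13.675): [(0, 14.347) (26.0017, 12.5236) (45.981, 53) (0, 53)]  |A|=1433.0934
4. canonical 4-gon: [(0, 14.347) (26.0017, 12.5236) (45.981, 53) (0, 53)]
5. shoelace: 1433.0934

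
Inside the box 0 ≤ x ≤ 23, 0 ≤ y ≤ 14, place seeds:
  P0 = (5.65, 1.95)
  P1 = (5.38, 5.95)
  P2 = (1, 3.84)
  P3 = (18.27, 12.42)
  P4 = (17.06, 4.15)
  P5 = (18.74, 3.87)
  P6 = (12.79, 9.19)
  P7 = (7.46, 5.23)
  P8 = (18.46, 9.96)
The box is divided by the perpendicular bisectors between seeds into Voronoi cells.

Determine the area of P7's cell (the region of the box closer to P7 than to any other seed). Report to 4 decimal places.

1. box [0,23]×[0,14]: [(0, 0) (23, 0) (23, 14) (0, 14)]
2. ⊥bis P7·P0 via (6.555,3.59): [(0, 7.2072) (13.0606, 0) (23, 0) (23, 14) (0, 14)]  |A|=274.9344
3. ⊥bis P7·P1 via (6.42,5.59): [(5.8604, 3.9733) (13.0606, 0) (23, 0) (23, 14) (9.3312, 14)]  |A|=208.2501
4. ⊥bis P7·P2 via (4.23,4.535): [(5.8604, 3.9733) (13.0606, 0) (23, 0) (23, 14) (9.3312, 14)]  |A|=208.2501
5. ⊥bis P7·P3 via (12.865,8.825): [(5.8604, 3.9733) (13.0606, 0) (18.7347, 0) (9.423, 14) (9.3312, 14)]  |A|=83.354
6. ⊥bis P7·P4 via (12.26,4.69): [(5.8604, 3.9733) (11.81, 0.6901) (12.7454, 9.0048) (9.423, 14) (9.3312, 14)]  |A|=52.285
7. ⊥bis P7·P5 via (13.1,4.55): [(5.8604, 3.9733) (11.81, 0.6901) (12.7454, 9.0048) (9.423, 14) (9.3312, 14)]  |A|=52.285
8. ⊥bis P7·P6 via (10.125,7.21): [(7.9801, 10.097) (5.8604, 3.9733) (11.81, 0.6901) (12.2254, 4.3829)]  |A|=30.7219
9. ⊥bis P7·P8 via (12.96,7.595): [(7.9801, 10.097) (5.8604, 3.9733) (11.81, 0.6901) (12.2254, 4.3829)]  |A|=30.7219
10. canonical 4-gon: [(7.9801, 10.097) (5.8604, 3.9733) (11.81, 0.6901) (12.2254, 4.3829)]
11. shoelace: 30.7219

Area of P7's cell: 30.7219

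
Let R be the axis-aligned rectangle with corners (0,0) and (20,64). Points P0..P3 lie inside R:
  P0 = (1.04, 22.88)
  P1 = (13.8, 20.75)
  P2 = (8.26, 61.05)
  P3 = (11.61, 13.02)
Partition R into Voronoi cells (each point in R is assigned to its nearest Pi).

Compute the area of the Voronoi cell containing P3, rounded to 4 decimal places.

Area of P3's cell: 321.0171

1. box [0,20]×[0,64]: [(0, 0) (20, 0) (20, 64) (0, 64)]
2. ⊥bis P3·P0 via (6.325,17.95): [(0, 11.1695) (0, 0) (20, 0) (20, 32.6097)]  |A|=437.7926
3. ⊥bis P3·P1 via (12.705,16.885): [(6.8729, 18.5373) (0, 11.1695) (0, 0) (20, 0) (20, 14.8182)]  |A|=321.0171
4. ⊥bis P3·P2 via (9.935,37.035): [(6.8729, 18.5373) (0, 11.1695) (0, 0) (20, 0) (20, 14.8182)]  |A|=321.0171
5. canonical 5-gon: [(6.8729, 18.5373) (0, 11.1695) (0, 0) (20, 0) (20, 14.8182)]
6. shoelace: 321.0171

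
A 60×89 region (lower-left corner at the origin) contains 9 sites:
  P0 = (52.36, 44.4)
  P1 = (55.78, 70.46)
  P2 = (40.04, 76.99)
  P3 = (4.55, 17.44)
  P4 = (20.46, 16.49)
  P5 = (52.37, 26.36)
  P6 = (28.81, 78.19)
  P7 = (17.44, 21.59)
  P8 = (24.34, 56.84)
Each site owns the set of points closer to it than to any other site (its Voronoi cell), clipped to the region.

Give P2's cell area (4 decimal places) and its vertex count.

Area of P2's cell: 384.2510 (4 vertices)

1. box [0,60]×[0,89]: [(0, 0) (60, 0) (60, 89) (0, 89)]
2. ⊥bis P2·P0 via (46.2,60.695): [(0, 43.23) (60, 65.9118) (60, 89) (0, 89)]  |A|=2065.7452
3. ⊥bis P2·P1 via (47.91,73.725): [(0, 43.23) (41.8169, 59.038) (54.2471, 89) (0, 89)]  |A|=1769.6533
4. ⊥bis P2·P3 via (22.295,47.215): [(0, 60.5021) (17.7332, 49.9337) (41.8169, 59.038) (54.2471, 89) (0, 89)]  |A|=1616.5082
5. ⊥bis P2·P4 via (30.25,46.74): [(0, 60.5021) (14.5856, 51.8096) (18.9549, 50.3955) (41.8169, 59.038) (54.2471, 89) (0, 89)]  |A|=1614.6355
6. ⊥bis P2·P5 via (46.205,51.675): [(0, 60.5021) (14.5856, 51.8096) (18.9549, 50.3955) (41.8169, 59.038) (54.2471, 89) (0, 89)]  |A|=1614.6355
7. ⊥bis P2·P6 via (34.425,77.59): [(32.048, 55.3451) (41.8169, 59.038) (54.2471, 89) (35.6442, 89)]  |A|=436.434
8. ⊥bis P2·P7 via (28.74,49.29): [(32.048, 55.3451) (41.8169, 59.038) (54.2471, 89) (35.6442, 89)]  |A|=436.434
9. ⊥bis P2·P8 via (32.19,66.915): [(33.2002, 66.1279) (41.9348, 59.3223) (54.2471, 89) (35.6442, 89)]  |A|=384.251
10. canonical 4-gon: [(33.2002, 66.1279) (41.9348, 59.3223) (54.2471, 89) (35.6442, 89)]
11. shoelace: 384.251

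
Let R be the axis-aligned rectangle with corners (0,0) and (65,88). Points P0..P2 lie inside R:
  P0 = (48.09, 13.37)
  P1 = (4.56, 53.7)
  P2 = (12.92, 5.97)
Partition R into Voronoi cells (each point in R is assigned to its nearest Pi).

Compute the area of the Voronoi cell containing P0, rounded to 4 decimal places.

1. box [0,65]×[0,88]: [(0, 0) (65, 0) (65, 88) (0, 88)]
2. ⊥bis P0·P1 via (26.325,33.535): [(0, 5.1212) (0, 0) (65, 0) (65, 75.2787)]  |A|=2612.9973
3. ⊥bis P0·P2 via (30.505,9.67): [(25.6394, 32.795) (32.5396, 0) (65, 0) (65, 75.2787)]  |A|=2013.7768
4. canonical 4-gon: [(25.6394, 32.795) (32.5396, 0) (65, 0) (65, 75.2787)]
5. shoelace: 2013.7768

Area of P0's cell: 2013.7768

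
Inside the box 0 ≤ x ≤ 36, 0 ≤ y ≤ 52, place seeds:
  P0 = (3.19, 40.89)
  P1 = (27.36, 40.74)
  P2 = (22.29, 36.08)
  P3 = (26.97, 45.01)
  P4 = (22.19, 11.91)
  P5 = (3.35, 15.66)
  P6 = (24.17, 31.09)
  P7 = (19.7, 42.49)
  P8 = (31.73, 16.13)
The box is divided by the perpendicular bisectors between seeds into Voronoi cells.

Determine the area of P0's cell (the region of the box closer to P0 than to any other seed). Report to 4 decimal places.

1. box [0,36]×[0,52]: [(0, 0) (36, 0) (36, 52) (0, 52)]
2. ⊥bis P0·P1 via (15.275,40.815): [(0, 0) (15.0217, 0) (15.3444, 52) (0, 52)]  |A|=789.519
3. ⊥bis P0·P2 via (12.74,38.485): [(0, 0) (3.0482, 0) (15.3242, 48.7467) (15.3444, 52) (0, 52)]  |A|=497.6855
4. ⊥bis P0·P3 via (15.08,42.95): [(0, 0) (3.0482, 0) (14.5846, 45.8096) (13.512, 52) (0, 52)]  |A|=490.8404
5. ⊥bis P0·P4 via (12.69,26.4): [(0, 18.0801) (9.1046, 24.0493) (14.5846, 45.8096) (13.512, 52) (0, 52)]  |A|=371.88
6. ⊥bis P0·P5 via (3.27,28.275): [(0, 28.2543) (10.1798, 28.3188) (14.5846, 45.8096) (13.512, 52) (0, 52)]  |A|=303.8675
7. ⊥bis P0·P6 via (13.68,35.99): [(0, 28.2543) (10.0965, 28.3183) (10.2771, 28.7049) (14.5846, 45.8096) (13.512, 52) (0, 52)]  |A|=303.8514
8. ⊥bis P0·P7 via (11.445,41.69): [(0, 28.2543) (10.0965, 28.3183) (10.2771, 28.7049) (12.0292, 35.6623) (10.4458, 52) (0, 52)]  |A|=265.453
9. ⊥bis P0·P8 via (17.46,28.51): [(0, 28.2543) (10.0965, 28.3183) (10.2771, 28.7049) (12.0292, 35.6623) (10.4458, 52) (0, 52)]  |A|=265.453
10. canonical 6-gon: [(0, 28.2543) (10.0965, 28.3183) (10.2771, 28.7049) (12.0292, 35.6623) (10.4458, 52) (0, 52)]
11. shoelace: 265.453

Area of P0's cell: 265.4530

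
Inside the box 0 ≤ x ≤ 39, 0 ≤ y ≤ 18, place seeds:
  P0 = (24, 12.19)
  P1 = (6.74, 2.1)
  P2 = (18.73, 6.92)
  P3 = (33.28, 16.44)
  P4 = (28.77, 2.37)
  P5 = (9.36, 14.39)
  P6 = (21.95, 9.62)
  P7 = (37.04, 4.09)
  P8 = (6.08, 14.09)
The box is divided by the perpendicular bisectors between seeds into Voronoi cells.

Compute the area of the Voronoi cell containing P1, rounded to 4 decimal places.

1. box [0,39]×[0,18]: [(0, 0) (39, 0) (39, 18) (0, 18)]
2. ⊥bis P1·P0 via (15.37,7.145): [(0, 0) (19.5469, 0) (9.0243, 18) (0, 18)]  |A|=257.1406
3. ⊥bis P1·P2 via (12.735,4.51): [(0, 0) (14.548, 0) (7.312, 18) (0, 18)]  |A|=196.7402
4. ⊥bis P1·P3 via (20.01,9.27): [(0, 0) (14.548, 0) (7.312, 18) (0, 18)]  |A|=196.7402
5. ⊥bis P1·P4 via (17.755,2.235): [(0, 0) (14.548, 0) (7.312, 18) (0, 18)]  |A|=196.7402
6. ⊥bis P1·P5 via (8.05,8.245): [(0, 9.9611) (0, 0) (14.548, 0) (11.5319, 7.5027)]  |A|=112.0103
7. ⊥bis P1·P6 via (14.345,5.86): [(0, 9.9611) (0, 0) (14.548, 0) (11.5319, 7.5027)]  |A|=112.0103
8. ⊥bis P1·P7 via (21.89,3.095): [(0, 9.9611) (0, 0) (14.548, 0) (11.5319, 7.5027)]  |A|=112.0103
9. ⊥bis P1·P8 via (6.41,8.095): [(8.2727, 8.1975) (0, 7.7422) (0, 0) (14.548, 0) (11.5319, 7.5027)]  |A|=102.8319
10. canonical 5-gon: [(8.2727, 8.1975) (0, 7.7422) (0, 0) (14.548, 0) (11.5319, 7.5027)]
11. shoelace: 102.8319

Area of P1's cell: 102.8319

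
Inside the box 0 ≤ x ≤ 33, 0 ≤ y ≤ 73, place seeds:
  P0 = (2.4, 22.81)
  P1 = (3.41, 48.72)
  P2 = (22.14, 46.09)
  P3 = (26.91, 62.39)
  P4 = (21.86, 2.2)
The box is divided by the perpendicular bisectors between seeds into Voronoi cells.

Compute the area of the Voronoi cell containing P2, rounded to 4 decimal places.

Area of P2's cell: 565.3271

1. box [0,33]×[0,73]: [(0, 0) (33, 0) (33, 73) (0, 73)]
2. ⊥bis P2·P0 via (12.27,34.45): [(0, 44.8542) (33, 16.8722) (33, 73) (0, 73)]  |A|=1390.5137
3. ⊥bis P2·P1 via (12.775,47.405): [(11.0957, 35.4457) (33, 16.8722) (33, 73) (16.369, 73)]  |A|=927.0025
4. ⊥bis P2·P3 via (24.525,54.24): [(14.1606, 57.273) (11.0957, 35.4457) (33, 16.8722) (33, 51.7599)]  |A|=596.1492
5. ⊥bis P2·P4 via (22,24.145): [(14.1606, 57.273) (11.0957, 35.4457) (24.4414, 24.1294) (33, 24.0748) (33, 51.7599)]  |A|=565.3271
6. canonical 5-gon: [(14.1606, 57.273) (11.0957, 35.4457) (24.4414, 24.1294) (33, 24.0748) (33, 51.7599)]
7. shoelace: 565.3271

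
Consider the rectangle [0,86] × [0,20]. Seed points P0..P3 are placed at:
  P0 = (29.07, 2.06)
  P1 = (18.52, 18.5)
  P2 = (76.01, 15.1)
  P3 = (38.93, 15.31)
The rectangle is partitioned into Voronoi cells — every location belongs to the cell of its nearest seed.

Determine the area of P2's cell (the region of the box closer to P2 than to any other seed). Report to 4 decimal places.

1. box [0,86]×[0,20]: [(0, 0) (86, 0) (86, 20) (0, 20)]
2. ⊥bis P2·P0 via (52.54,8.58): [(54.9235, 0) (86, 0) (86, 20) (49.3675, 20)]  |A|=677.0896
3. ⊥bis P2·P1 via (47.265,16.8): [(54.9235, 0) (86, 0) (86, 20) (49.3675, 20)]  |A|=677.0896
4. ⊥bis P2·P3 via (57.47,15.205): [(57.3839, 0) (86, 0) (86, 20) (57.4972, 20)]  |A|=571.1896
5. canonical 4-gon: [(57.3839, 0) (86, 0) (86, 20) (57.4972, 20)]
6. shoelace: 571.1896

Area of P2's cell: 571.1896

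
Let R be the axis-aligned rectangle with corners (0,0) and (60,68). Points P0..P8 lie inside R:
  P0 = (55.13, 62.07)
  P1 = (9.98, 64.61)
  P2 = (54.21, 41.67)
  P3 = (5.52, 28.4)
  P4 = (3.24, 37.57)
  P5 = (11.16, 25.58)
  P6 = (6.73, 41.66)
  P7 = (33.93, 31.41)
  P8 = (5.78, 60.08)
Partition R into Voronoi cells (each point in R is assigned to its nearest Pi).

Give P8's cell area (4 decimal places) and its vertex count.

Area of P8's cell: 184.9692 (4 vertices)

1. box [0,60]×[0,68]: [(0, 0) (60, 0) (60, 68) (0, 68)]
2. ⊥bis P8·P0 via (30.455,61.075): [(0, 0) (32.9178, 0) (30.1758, 68) (0, 68)]  |A|=2145.1809
3. ⊥bis P8·P1 via (7.88,62.345): [(0, 0) (32.9178, 0) (31.2786, 40.6509) (1.7807, 68) (0, 68)]  |A|=1756.8917
4. ⊥bis P8·P2 via (29.995,50.875): [(0, 0) (10.6556, 0) (27.4558, 44.1953) (1.7807, 68) (0, 68)]  |A|=1190.1539
5. ⊥bis P8·P3 via (5.65,44.24): [(0, 44.2864) (27.4049, 44.0615) (27.4558, 44.1953) (1.7807, 68) (0, 68)]  |A|=348.5717
6. ⊥bis P8·P4 via (4.51,48.825): [(0, 49.3339) (24.9499, 46.5186) (1.7807, 68) (0, 68)]  |A|=251.9846
7. ⊥bis P8·P5 via (8.47,42.83): [(0, 49.3339) (24.9499, 46.5186) (1.7807, 68) (0, 68)]  |A|=251.9846
8. ⊥bis P8·P6 via (6.255,50.87): [(0, 50.5474) (19.5188, 51.5541) (1.7807, 68) (0, 68)]  |A|=184.9692
9. ⊥bis P8·P7 via (19.855,45.745): [(0, 50.5474) (19.5188, 51.5541) (1.7807, 68) (0, 68)]  |A|=184.9692
10. canonical 4-gon: [(0, 50.5474) (19.5188, 51.5541) (1.7807, 68) (0, 68)]
11. shoelace: 184.9692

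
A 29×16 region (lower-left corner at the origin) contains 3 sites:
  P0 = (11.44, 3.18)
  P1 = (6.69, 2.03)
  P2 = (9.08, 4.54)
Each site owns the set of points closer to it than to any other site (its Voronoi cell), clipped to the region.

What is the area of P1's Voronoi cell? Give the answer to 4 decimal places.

Area of P1's cell: 59.5065

1. box [0,29]×[0,16]: [(0, 0) (29, 0) (29, 16) (0, 16)]
2. ⊥bis P1·P0 via (9.065,2.605): [(0, 0) (9.6957, 0) (5.822, 16) (0, 16)]  |A|=124.1415
3. ⊥bis P1·P2 via (7.885,3.285): [(0, 10.793) (0, 0) (9.6957, 0) (9.2046, 2.0285)]  |A|=59.5065
4. canonical 4-gon: [(0, 10.793) (0, 0) (9.6957, 0) (9.2046, 2.0285)]
5. shoelace: 59.5065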